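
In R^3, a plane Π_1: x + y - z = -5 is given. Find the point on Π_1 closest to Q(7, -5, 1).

(5, -7, 3)

Foot = Q − λn with λ = (n·Q − d)/|n|² = (1 − (-5))/3 = 2.
Foot = (7, -5, 1) − 2·(1, 1, -1) = (5, -7, 3).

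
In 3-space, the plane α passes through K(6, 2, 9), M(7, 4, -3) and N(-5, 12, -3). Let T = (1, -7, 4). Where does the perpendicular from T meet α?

KM = (1, 2, -12), KN = (-11, 10, -12); a normal to α is KM × KN = (96, 144, 32).
Using K: α has equation 96x + 144y + 32z = 1152.
Foot = T − λn with λ = (n·T − d)/|n|² = (-784 − 1152)/30976 = -1/16.
Foot = (1, -7, 4) − (-1/16)·(96, 144, 32) = (7, 2, 6).

(7, 2, 6)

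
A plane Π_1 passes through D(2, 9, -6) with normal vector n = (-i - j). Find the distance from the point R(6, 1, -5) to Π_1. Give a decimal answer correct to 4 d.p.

2.8284

Π_1: n·r = n·D gives -x - y = -11.
n·R − d = (-1)·(6) + (-1)·(1) + (0)·(-5) − (-11) = 4; |n| = √2.
Distance = |4| / √2 = 4/√2 ≈ 2.8284.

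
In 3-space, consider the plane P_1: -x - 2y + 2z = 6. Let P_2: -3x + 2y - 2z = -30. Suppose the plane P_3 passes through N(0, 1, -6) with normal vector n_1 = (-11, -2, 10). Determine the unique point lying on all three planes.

P_3: n_1·r = n_1·N gives -11x - 2y + 10z = -62.
Solving the 3×3 linear system -x - 2y + 2z = 6, -3x + 2y - 2z = -30, -11x - 2y + 10z = -62 (e.g. by elimination or Cramer's rule, determinant = -64) gives (6, -7, -1).

(6, -7, -1)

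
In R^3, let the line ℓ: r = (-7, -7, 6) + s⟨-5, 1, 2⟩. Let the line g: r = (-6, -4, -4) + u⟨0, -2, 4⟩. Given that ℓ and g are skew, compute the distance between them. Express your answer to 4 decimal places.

1.3474

Common perpendicular direction n = (-5, 1, 2) × (0, -2, 4) = (8, 20, 10).
With w = (-6, -4, -4) − (-7, -7, 6) = (1, 3, -10), w · n = -32.
Distance = |w · n| / |n| = |-32| / √564 ≈ 1.3474.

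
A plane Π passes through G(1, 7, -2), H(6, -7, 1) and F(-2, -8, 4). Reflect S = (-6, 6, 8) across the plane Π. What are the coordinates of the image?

GH = (5, -14, 3), GF = (-3, -15, 6); a normal to Π is GH × GF = (-39, -39, -117).
Using G: Π has equation -39x - 39y - 117z = -78.
λ = (n·S − d)/|n|² = (-936 − (-78))/16731 = -2/39.
Reflection = S − 2λn = (-6, 6, 8) − (-4/39)·(-39, -39, -117) = (-10, 2, -4).

(-10, 2, -4)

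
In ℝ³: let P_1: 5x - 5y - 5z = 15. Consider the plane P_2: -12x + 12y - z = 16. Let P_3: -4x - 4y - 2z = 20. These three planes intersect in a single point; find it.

(-2, -1, -4)

Solving the 3×3 linear system 5x - 5y - 5z = 15, -12x + 12y - z = 16, -4x - 4y - 2z = 20 (e.g. by elimination or Cramer's rule, determinant = -520) gives (-2, -1, -4).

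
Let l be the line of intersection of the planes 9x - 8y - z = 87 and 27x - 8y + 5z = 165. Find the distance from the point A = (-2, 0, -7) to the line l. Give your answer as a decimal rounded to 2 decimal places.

Direction of l: (9, -8, -1) × (27, -8, 5) = (-48, -72, 144).
A point on l: solving the two plane equations with x = 3 gives (3, -8, 4).
Taking (3, -8, 4) on l with direction v = (-48, -72, 144): w = A − (3, -8, 4) = (-5, 8, -11), and w × v = (360, 1248, 744).
Distance = |w × v| / |v| = √2240640 / √28224 ≈ 8.91.

8.91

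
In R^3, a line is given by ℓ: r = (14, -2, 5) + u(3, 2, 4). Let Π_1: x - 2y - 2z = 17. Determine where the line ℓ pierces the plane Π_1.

(11, -4, 1)

Substitute r = (14, -2, 5) + t(3, 2, 4) into the plane: 8 + (-9)t = 17, so t = -1.
Intersection: (14, -2, 5) + (-1)·(3, 2, 4) = (11, -4, 1).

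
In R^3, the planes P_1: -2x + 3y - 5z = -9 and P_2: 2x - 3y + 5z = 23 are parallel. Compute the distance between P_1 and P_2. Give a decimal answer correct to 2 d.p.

Rescale P_2 by 1/(-1): -2x + 3y - 5z = -23. Then distance = |-9 − (-23)| / √38 ≈ 2.27.

2.27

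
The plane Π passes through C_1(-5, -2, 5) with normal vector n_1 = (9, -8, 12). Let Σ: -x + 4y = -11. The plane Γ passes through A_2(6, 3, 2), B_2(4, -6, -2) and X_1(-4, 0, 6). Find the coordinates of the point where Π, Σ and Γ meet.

(-9, -5, 6)

Π: n_1·r = n_1·C_1 gives 9x - 8y + 12z = 31.
A_2B_2 = (-2, -9, -4), A_2X_1 = (-10, -3, 4); a normal to Γ is A_2B_2 × A_2X_1 = (-48, 48, -84).
Using A_2: Γ has equation -48x + 48y - 84z = -312.
Solving the 3×3 linear system 9x - 8y + 12z = 31, -x + 4y = -11, -48x + 48y - 84z = -312 (e.g. by elimination or Cramer's rule, determinant = -624) gives (-9, -5, 6).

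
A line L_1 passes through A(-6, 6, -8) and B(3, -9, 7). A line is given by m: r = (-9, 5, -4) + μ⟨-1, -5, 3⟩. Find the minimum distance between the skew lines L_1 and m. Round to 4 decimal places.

3.6389

A direction vector for L_1 is B − A = (9, -15, 15).
Common perpendicular direction n = (9, -15, 15) × (-1, -5, 3) = (30, -42, -60).
With w = (-9, 5, -4) − (-6, 6, -8) = (-3, -1, 4), w · n = -288.
Distance = |w · n| / |n| = |-288| / √6264 ≈ 3.6389.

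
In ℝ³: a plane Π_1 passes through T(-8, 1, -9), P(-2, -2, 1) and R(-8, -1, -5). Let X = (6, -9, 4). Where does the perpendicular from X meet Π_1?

TP = (6, -3, 10), TR = (0, -2, 4); a normal to Π_1 is TP × TR = (8, -24, -12).
Using T: Π_1 has equation 8x - 24y - 12z = 20.
Foot = X − λn with λ = (n·X − d)/|n|² = (216 − 20)/784 = 1/4.
Foot = (6, -9, 4) − (1/4)·(8, -24, -12) = (4, -3, 7).

(4, -3, 7)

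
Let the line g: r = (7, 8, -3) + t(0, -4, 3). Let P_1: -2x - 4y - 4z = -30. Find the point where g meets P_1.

Substitute r = (7, 8, -3) + t(0, -4, 3) into the plane: -34 + 4t = -30, so t = 1.
Intersection: (7, 8, -3) + 1·(0, -4, 3) = (7, 4, 0).

(7, 4, 0)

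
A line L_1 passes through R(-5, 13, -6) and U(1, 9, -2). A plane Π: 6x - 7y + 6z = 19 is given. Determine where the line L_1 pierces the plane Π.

(7, 5, 2)

A direction vector for L_1 is U − R = (6, -4, 4).
Substitute r = (-5, 13, -6) + t(6, -4, 4) into the plane: -157 + 88t = 19, so t = 2.
Intersection: (-5, 13, -6) + 2·(6, -4, 4) = (7, 5, 2).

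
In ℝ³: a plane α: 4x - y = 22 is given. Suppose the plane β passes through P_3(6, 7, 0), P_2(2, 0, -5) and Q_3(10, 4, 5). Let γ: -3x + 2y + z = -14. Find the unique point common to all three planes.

P_3P_2 = (-4, -7, -5), P_3Q_3 = (4, -3, 5); a normal to β is P_3P_2 × P_3Q_3 = (-50, 0, 40).
Using P_3: β has equation -50x + 40z = -300.
Solving the 3×3 linear system 4x - y = 22, -50x + 40z = -300, -3x + 2y + z = -14 (e.g. by elimination or Cramer's rule, determinant = -250) gives (6, 2, 0).

(6, 2, 0)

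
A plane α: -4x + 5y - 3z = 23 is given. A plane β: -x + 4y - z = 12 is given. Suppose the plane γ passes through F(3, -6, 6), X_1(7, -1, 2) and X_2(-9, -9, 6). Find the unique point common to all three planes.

FX_1 = (4, 5, -4), FX_2 = (-12, -3, 0); a normal to γ is FX_1 × FX_2 = (-12, 48, 48).
Using F: γ has equation -12x + 48y + 48z = -36.
Solving the 3×3 linear system -4x + 5y - 3z = 23, -x + 4y - z = 12, -12x + 48y + 48z = -36 (e.g. by elimination or Cramer's rule, determinant = -660) gives (-1, 2, -3).

(-1, 2, -3)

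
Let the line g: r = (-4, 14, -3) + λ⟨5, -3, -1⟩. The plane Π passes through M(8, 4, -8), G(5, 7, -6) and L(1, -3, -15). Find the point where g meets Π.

MG = (-3, 3, 2), ML = (-7, -7, -7); a normal to Π is MG × ML = (-7, -35, 42).
Using M: Π has equation -7x - 35y + 42z = -532.
Substitute r = (-4, 14, -3) + t(5, -3, -1) into the plane: -588 + 28t = -532, so t = 2.
Intersection: (-4, 14, -3) + 2·(5, -3, -1) = (6, 8, -5).

(6, 8, -5)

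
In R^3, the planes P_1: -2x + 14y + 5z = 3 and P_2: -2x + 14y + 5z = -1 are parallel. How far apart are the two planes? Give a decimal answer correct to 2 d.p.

Same normal n = (-2, 14, 5) with |n| = √225; distance = |3 − (-1)| / |n| = 4/√225 ≈ 0.27.

0.27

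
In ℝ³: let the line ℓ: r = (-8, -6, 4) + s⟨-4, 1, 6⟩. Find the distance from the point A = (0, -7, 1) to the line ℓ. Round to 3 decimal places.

Taking (-8, -6, 4) on ℓ with direction v = (-4, 1, 6): w = A − (-8, -6, 4) = (8, -1, -3), and w × v = (-3, -36, 4).
Distance = |w × v| / |v| = √1321 / √53 ≈ 4.992.

4.992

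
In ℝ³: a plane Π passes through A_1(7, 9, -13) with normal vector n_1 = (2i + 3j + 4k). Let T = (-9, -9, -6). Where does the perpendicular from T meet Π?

(-5, -3, 2)

Π: n_1·r = n_1·A_1 gives 2x + 3y + 4z = -11.
Foot = T − λn with λ = (n·T − d)/|n|² = (-69 − (-11))/29 = -2.
Foot = (-9, -9, -6) − (-2)·(2, 3, 4) = (-5, -3, 2).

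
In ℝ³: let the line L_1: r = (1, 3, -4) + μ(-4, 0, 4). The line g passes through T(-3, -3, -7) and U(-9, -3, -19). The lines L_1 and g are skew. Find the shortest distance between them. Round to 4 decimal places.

A direction vector for g is U − T = (-6, 0, -12).
Common perpendicular direction n = (-4, 0, 4) × (-6, 0, -12) = (0, -72, 0).
With w = (-3, -3, -7) − (1, 3, -4) = (-4, -6, -3), w · n = 432.
Distance = |w · n| / |n| = |432| / √5184 ≈ 6.0000.

6.0000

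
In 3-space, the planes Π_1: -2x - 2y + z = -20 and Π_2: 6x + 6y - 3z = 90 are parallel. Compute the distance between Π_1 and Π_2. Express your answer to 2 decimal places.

3.33

Rescale Π_2 by 1/(-3): -2x - 2y + z = -30. Then distance = |-20 − (-30)| / √9 ≈ 3.33.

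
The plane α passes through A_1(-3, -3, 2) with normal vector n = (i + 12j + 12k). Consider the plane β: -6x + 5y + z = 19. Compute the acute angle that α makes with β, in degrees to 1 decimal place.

60.5

α: n·r = n·A_1 gives x + 12y + 12z = -15.
cos θ = |n₁·n₂| / (|n₁||n₂|) = |66| / (√289 · √62).
θ = arccos(0.49306) ≈ 60.5°.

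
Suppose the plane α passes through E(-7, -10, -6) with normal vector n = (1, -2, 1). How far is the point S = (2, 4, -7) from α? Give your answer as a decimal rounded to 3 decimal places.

8.165

α: n·r = n·E gives x - 2y + z = 7.
n·S − d = (1)·(2) + (-2)·(4) + (1)·(-7) − 7 = -20; |n| = √6.
Distance = |-20| / √6 = 20/√6 ≈ 8.165.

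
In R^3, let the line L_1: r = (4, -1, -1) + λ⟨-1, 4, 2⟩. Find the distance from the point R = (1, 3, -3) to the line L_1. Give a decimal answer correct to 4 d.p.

Taking (4, -1, -1) on L_1 with direction v = (-1, 4, 2): w = R − (4, -1, -1) = (-3, 4, -2), and w × v = (16, 8, -8).
Distance = |w × v| / |v| = √384 / √21 ≈ 4.2762.

4.2762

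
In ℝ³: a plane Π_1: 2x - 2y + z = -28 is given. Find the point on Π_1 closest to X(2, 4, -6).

Foot = X − λn with λ = (n·X − d)/|n|² = (-10 − (-28))/9 = 2.
Foot = (2, 4, -6) − 2·(2, -2, 1) = (-2, 8, -8).

(-2, 8, -8)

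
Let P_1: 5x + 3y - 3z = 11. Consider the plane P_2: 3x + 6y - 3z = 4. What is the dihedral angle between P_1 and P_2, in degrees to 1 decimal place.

29.4

cos θ = |n₁·n₂| / (|n₁||n₂|) = |42| / (√43 · √54).
θ = arccos(0.87160) ≈ 29.4°.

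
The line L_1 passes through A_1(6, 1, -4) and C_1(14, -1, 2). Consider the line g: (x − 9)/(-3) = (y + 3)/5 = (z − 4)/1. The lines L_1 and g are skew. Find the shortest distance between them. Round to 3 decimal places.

A direction vector for L_1 is C_1 − A_1 = (8, -2, 6).
g has direction (-3, 5, 1) through (9, -3, 4).
Common perpendicular direction n = (8, -2, 6) × (-3, 5, 1) = (-32, -26, 34).
With w = (9, -3, 4) − (6, 1, -4) = (3, -4, 8), w · n = 280.
Distance = |w · n| / |n| = |280| / √2856 ≈ 5.239.

5.239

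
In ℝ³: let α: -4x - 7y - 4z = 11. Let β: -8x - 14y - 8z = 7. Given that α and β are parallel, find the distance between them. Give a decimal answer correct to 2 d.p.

Rescale β by 1/2: -4x - 7y - 4z = 7/2. Then distance = |11 − (7/2)| / √81 ≈ 0.83.

0.83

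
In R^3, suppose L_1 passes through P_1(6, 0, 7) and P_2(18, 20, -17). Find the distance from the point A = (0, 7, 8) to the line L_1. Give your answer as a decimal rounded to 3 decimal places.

A direction vector for L_1 is P_2 − P_1 = (12, 20, -24).
Taking (6, 0, 7) on L_1 with direction v = (12, 20, -24): w = A − (6, 0, 7) = (-6, 7, 1), and w × v = (-188, -132, -204).
Distance = |w × v| / |v| = √94384 / √1120 ≈ 9.180.

9.180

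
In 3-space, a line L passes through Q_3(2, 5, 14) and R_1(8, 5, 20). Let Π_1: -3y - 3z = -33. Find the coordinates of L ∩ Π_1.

(-6, 5, 6)

A direction vector for L is R_1 − Q_3 = (6, 0, 6).
Substitute r = (2, 5, 14) + t(6, 0, 6) into the plane: -57 + (-18)t = -33, so t = -4/3.
Intersection: (2, 5, 14) + (-4/3)·(6, 0, 6) = (-6, 5, 6).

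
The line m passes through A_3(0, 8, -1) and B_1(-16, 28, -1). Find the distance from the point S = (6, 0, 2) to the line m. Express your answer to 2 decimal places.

A direction vector for m is B_1 − A_3 = (-16, 20, 0).
Taking (0, 8, -1) on m with direction v = (-16, 20, 0): w = S − (0, 8, -1) = (6, -8, 3), and w × v = (-60, -48, -8).
Distance = |w × v| / |v| = √5968 / √656 ≈ 3.02.

3.02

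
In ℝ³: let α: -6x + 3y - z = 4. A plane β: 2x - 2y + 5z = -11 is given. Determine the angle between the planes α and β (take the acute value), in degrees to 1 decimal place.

53.8

cos θ = |n₁·n₂| / (|n₁||n₂|) = |-23| / (√46 · √33).
θ = arccos(0.59033) ≈ 53.8°.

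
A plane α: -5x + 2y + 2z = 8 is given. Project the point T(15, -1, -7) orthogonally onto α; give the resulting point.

(0, 5, -1)

Foot = T − λn with λ = (n·T − d)/|n|² = (-91 − 8)/33 = -3.
Foot = (15, -1, -7) − (-3)·(-5, 2, 2) = (0, 5, -1).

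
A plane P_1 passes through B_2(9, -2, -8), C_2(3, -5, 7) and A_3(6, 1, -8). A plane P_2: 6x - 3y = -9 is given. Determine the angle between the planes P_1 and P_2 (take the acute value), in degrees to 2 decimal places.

73.08

B_2C_2 = (-6, -3, 15), B_2A_3 = (-3, 3, 0); a normal to P_1 is B_2C_2 × B_2A_3 = (-45, -45, -27).
Using B_2: P_1 has equation -45x - 45y - 27z = -99.
cos θ = |n₁·n₂| / (|n₁||n₂|) = |-135| / (√4779 · √45).
θ = arccos(0.29111) ≈ 73.08°.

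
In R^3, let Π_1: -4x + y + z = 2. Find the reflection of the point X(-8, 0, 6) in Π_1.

(8, -4, 2)

λ = (n·X − d)/|n|² = (38 − 2)/18 = 2.
Reflection = X − 2λn = (-8, 0, 6) − 4·(-4, 1, 1) = (8, -4, 2).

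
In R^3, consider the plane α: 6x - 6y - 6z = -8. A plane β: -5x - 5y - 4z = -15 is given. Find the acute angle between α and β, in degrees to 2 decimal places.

73.48

cos θ = |n₁·n₂| / (|n₁||n₂|) = |24| / (√108 · √66).
θ = arccos(0.28427) ≈ 73.48°.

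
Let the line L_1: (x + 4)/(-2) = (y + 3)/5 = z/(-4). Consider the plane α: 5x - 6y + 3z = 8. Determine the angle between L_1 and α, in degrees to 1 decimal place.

67.9

L_1 has direction (-2, 5, -4) through (-4, -3, 0).
sin θ = |n·v| / (|n||v|) = |-52| / (√70 · √45) = 0.92651.
θ ≈ 67.9°.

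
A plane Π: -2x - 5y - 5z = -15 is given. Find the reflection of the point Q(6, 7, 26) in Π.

λ = (n·Q − d)/|n|² = (-177 − (-15))/54 = -3.
Reflection = Q − 2λn = (6, 7, 26) − (-6)·(-2, -5, -5) = (-6, -23, -4).

(-6, -23, -4)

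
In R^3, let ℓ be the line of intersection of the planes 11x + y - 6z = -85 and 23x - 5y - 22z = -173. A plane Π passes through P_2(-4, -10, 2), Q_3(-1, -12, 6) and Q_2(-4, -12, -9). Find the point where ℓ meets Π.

Direction of ℓ: (11, 1, -6) × (23, -5, -22) = (-52, 104, -78).
A point on ℓ: solving the two plane equations with x = 3 gives (3, -22, 16).
P_2Q_3 = (3, -2, 4), P_2Q_2 = (0, -2, -11); a normal to Π is P_2Q_3 × P_2Q_2 = (30, 33, -6).
Using P_2: Π has equation 30x + 33y - 6z = -462.
Substitute r = (3, -22, 16) + t(-52, 104, -78) into the plane: -732 + 2340t = -462, so t = 3/26.
Intersection: (3, -22, 16) + (3/26)·(-52, 104, -78) = (-3, -10, 7).

(-3, -10, 7)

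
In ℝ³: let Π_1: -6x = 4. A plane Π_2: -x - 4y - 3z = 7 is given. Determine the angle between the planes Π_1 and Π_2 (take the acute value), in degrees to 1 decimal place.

cos θ = |n₁·n₂| / (|n₁||n₂|) = |6| / (√36 · √26).
θ = arccos(0.19612) ≈ 78.7°.

78.7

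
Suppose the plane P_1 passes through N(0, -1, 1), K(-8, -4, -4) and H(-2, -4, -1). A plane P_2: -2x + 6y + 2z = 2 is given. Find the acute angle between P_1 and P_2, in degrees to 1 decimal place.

NK = (-8, -3, -5), NH = (-2, -3, -2); a normal to P_1 is NK × NH = (-9, -6, 18).
Using N: P_1 has equation -9x - 6y + 18z = 24.
cos θ = |n₁·n₂| / (|n₁||n₂|) = |18| / (√441 · √44).
θ = arccos(0.12922) ≈ 82.6°.

82.6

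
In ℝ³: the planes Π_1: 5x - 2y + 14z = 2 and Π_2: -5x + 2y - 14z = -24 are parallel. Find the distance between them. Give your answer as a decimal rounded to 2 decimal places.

Rescale Π_2 by 1/(-1): 5x - 2y + 14z = 24. Then distance = |2 − 24| / √225 ≈ 1.47.

1.47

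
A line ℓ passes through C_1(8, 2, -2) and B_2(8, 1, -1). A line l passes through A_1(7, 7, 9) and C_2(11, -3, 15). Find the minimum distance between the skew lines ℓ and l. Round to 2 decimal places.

A direction vector for ℓ is B_2 − C_1 = (0, -1, 1).
A direction vector for l is C_2 − A_1 = (4, -10, 6).
Common perpendicular direction n = (0, -1, 1) × (4, -10, 6) = (4, 4, 4).
With w = (7, 7, 9) − (8, 2, -2) = (-1, 5, 11), w · n = 60.
Distance = |w · n| / |n| = |60| / √48 ≈ 8.66.

8.66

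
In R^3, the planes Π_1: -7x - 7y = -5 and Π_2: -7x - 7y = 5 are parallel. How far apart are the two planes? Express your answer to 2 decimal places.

1.01

Same normal n = (-7, -7, 0) with |n| = √98; distance = |-5 − 5| / |n| = 10/√98 ≈ 1.01.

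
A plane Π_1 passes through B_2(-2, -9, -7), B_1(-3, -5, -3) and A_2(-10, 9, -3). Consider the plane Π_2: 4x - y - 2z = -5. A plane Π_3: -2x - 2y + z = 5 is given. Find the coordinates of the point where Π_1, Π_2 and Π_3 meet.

(-7, -1, -11)

B_2B_1 = (-1, 4, 4), B_2A_2 = (-8, 18, 4); a normal to Π_1 is B_2B_1 × B_2A_2 = (-56, -28, 14).
Using B_2: Π_1 has equation -56x - 28y + 14z = 266.
Solving the 3×3 linear system -56x - 28y + 14z = 266, 4x - y - 2z = -5, -2x - 2y + z = 5 (e.g. by elimination or Cramer's rule, determinant = 140) gives (-7, -1, -11).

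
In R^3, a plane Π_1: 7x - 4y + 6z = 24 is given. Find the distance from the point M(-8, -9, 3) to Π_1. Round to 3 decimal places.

2.587

n·M − d = (7)·(-8) + (-4)·(-9) + (6)·(3) − 24 = -26; |n| = √101.
Distance = |-26| / √101 = 26/√101 ≈ 2.587.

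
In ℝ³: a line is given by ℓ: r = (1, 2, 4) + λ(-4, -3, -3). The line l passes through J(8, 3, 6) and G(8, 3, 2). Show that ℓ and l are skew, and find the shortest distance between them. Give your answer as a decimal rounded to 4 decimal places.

3.4000

A direction vector for l is G − J = (0, 0, -4).
Common perpendicular direction n = (-4, -3, -3) × (0, 0, -4) = (12, -16, 0).
With w = (8, 3, 6) − (1, 2, 4) = (7, 1, 2), w · n = 68.
Since n ≠ 0 the lines are not parallel, and w · n = 68 ≠ 0 so they do not intersect; hence they are skew.
Distance = |w · n| / |n| = |68| / √400 ≈ 3.4000.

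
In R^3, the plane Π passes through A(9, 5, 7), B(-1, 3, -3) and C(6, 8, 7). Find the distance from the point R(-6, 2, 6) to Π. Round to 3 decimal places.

9.058

AB = (-10, -2, -10), AC = (-3, 3, 0); a normal to Π is AB × AC = (30, 30, -36).
Using A: Π has equation 30x + 30y - 36z = 168.
n·R − d = (30)·(-6) + (30)·(2) + (-36)·(6) − 168 = -504; |n| = √3096.
Distance = |-504| / √3096 = 504/√3096 ≈ 9.058.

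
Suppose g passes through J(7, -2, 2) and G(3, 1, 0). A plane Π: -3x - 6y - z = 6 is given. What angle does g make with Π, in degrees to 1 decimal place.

6.3

A direction vector for g is G − J = (-4, 3, -2).
sin θ = |n·v| / (|n||v|) = |-4| / (√46 · √29) = 0.10952.
θ ≈ 6.3°.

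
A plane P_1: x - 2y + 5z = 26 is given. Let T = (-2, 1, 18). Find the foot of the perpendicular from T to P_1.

(-4, 5, 8)

Foot = T − λn with λ = (n·T − d)/|n|² = (86 − 26)/30 = 2.
Foot = (-2, 1, 18) − 2·(1, -2, 5) = (-4, 5, 8).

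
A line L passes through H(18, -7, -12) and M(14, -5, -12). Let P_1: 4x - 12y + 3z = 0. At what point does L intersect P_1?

A direction vector for L is M − H = (-4, 2, 0).
Substitute r = (18, -7, -12) + t(-4, 2, 0) into the plane: 120 + (-40)t = 0, so t = 3.
Intersection: (18, -7, -12) + 3·(-4, 2, 0) = (6, -1, -12).

(6, -1, -12)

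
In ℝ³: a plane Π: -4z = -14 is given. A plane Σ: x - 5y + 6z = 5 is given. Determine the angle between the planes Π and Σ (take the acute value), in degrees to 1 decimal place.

cos θ = |n₁·n₂| / (|n₁||n₂|) = |-24| / (√16 · √62).
θ = arccos(0.76200) ≈ 40.4°.

40.4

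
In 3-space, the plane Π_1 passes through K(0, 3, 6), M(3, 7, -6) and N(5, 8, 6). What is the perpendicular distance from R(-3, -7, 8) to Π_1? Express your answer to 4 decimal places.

KM = (3, 4, -12), KN = (5, 5, 0); a normal to Π_1 is KM × KN = (60, -60, -5).
Using K: Π_1 has equation 60x - 60y - 5z = -210.
n·R − d = (60)·(-3) + (-60)·(-7) + (-5)·(8) − (-210) = 410; |n| = √7225.
Distance = |410| / √7225 = 410/√7225 ≈ 4.8235.

4.8235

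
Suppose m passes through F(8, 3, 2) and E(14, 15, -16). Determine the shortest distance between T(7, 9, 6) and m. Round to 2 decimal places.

A direction vector for m is E − F = (6, 12, -18).
Taking (8, 3, 2) on m with direction v = (6, 12, -18): w = T − (8, 3, 2) = (-1, 6, 4), and w × v = (-156, 6, -48).
Distance = |w × v| / |v| = √26676 / √504 ≈ 7.28.

7.28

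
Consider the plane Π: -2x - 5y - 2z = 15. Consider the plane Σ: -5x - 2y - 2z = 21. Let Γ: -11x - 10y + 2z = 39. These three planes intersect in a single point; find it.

(-3, -1, -2)

Solving the 3×3 linear system -2x - 5y - 2z = 15, -5x - 2y - 2z = 21, -11x - 10y + 2z = 39 (e.g. by elimination or Cramer's rule, determinant = -168) gives (-3, -1, -2).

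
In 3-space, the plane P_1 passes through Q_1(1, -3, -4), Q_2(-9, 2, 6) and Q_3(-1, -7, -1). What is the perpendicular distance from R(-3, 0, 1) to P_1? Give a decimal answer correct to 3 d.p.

0.800

Q_1Q_2 = (-10, 5, 10), Q_1Q_3 = (-2, -4, 3); a normal to P_1 is Q_1Q_2 × Q_1Q_3 = (55, 10, 50).
Using Q_1: P_1 has equation 55x + 10y + 50z = -175.
n·R − d = (55)·(-3) + (10)·(0) + (50)·(1) − (-175) = 60; |n| = √5625.
Distance = |60| / √5625 = 60/√5625 ≈ 0.800.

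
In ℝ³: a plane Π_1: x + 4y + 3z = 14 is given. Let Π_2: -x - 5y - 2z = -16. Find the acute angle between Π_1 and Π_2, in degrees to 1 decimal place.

14.8

cos θ = |n₁·n₂| / (|n₁||n₂|) = |-27| / (√26 · √30).
θ = arccos(0.96676) ≈ 14.8°.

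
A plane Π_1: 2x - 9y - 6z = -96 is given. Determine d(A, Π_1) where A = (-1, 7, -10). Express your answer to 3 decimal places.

n·A − d = (2)·(-1) + (-9)·(7) + (-6)·(-10) − (-96) = 91; |n| = √121.
Distance = |91| / √121 = 91/√121 ≈ 8.273.

8.273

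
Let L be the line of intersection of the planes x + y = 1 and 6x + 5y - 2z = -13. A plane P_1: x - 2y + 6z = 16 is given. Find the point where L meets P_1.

Direction of L: (1, 1, 0) × (6, 5, -2) = (-2, 2, -1).
A point on L: solving the two plane equations with x = -8 gives (-8, 9, 5).
Substitute r = (-8, 9, 5) + t(-2, 2, -1) into the plane: 4 + (-12)t = 16, so t = -1.
Intersection: (-8, 9, 5) + (-1)·(-2, 2, -1) = (-6, 7, 6).

(-6, 7, 6)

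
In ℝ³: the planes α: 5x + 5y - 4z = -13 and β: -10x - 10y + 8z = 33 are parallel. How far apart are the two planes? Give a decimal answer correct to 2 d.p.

Rescale β by 1/(-2): 5x + 5y - 4z = -33/2. Then distance = |-13 − (-33/2)| / √66 ≈ 0.43.

0.43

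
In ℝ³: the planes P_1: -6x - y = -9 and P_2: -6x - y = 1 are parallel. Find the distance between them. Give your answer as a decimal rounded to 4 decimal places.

1.6440

Same normal n = (-6, -1, 0) with |n| = √37; distance = |-9 − 1| / |n| = 10/√37 ≈ 1.6440.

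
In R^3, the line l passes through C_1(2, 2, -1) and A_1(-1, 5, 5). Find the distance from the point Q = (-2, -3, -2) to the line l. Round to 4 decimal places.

A direction vector for l is A_1 − C_1 = (-3, 3, 6).
Taking (2, 2, -1) on l with direction v = (-3, 3, 6): w = Q − (2, 2, -1) = (-4, -5, -1), and w × v = (-27, 27, -27).
Distance = |w × v| / |v| = √2187 / √54 ≈ 6.3640.

6.3640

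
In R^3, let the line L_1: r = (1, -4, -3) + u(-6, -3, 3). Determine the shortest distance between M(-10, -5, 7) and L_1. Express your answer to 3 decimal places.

6.364

Taking (1, -4, -3) on L_1 with direction v = (-6, -3, 3): w = M − (1, -4, -3) = (-11, -1, 10), and w × v = (27, -27, 27).
Distance = |w × v| / |v| = √2187 / √54 ≈ 6.364.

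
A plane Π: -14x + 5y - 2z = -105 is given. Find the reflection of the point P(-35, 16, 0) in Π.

(49, -14, 12)

λ = (n·P − d)/|n|² = (570 − (-105))/225 = 3.
Reflection = P − 2λn = (-35, 16, 0) − 6·(-14, 5, -2) = (49, -14, 12).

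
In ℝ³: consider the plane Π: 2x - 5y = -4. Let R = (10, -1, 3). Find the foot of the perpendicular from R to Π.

(8, 4, 3)

Foot = R − λn with λ = (n·R − d)/|n|² = (25 − (-4))/29 = 1.
Foot = (10, -1, 3) − 1·(2, -5, 0) = (8, 4, 3).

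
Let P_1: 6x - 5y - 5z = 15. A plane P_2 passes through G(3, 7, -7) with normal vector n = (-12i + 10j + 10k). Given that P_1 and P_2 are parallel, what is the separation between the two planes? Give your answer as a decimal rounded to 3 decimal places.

P_2: n·r = n·G gives -12x + 10y + 10z = -36.
Rescale P_2 by 1/(-2): 6x - 5y - 5z = 18. Then distance = |15 − 18| / √86 ≈ 0.323.

0.323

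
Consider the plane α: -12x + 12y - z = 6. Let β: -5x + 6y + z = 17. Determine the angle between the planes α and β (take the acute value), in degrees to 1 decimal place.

11.9

cos θ = |n₁·n₂| / (|n₁||n₂|) = |131| / (√289 · √62).
θ = arccos(0.97865) ≈ 11.9°.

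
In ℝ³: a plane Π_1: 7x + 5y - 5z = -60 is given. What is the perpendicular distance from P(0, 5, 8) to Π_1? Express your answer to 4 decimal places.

n·P − d = (7)·(0) + (5)·(5) + (-5)·(8) − (-60) = 45; |n| = √99.
Distance = |45| / √99 = 45/√99 ≈ 4.5227.

4.5227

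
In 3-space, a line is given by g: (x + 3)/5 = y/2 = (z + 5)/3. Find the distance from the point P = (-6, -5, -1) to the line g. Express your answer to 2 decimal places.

g has direction (5, 2, 3) through (-3, 0, -5).
Taking (-3, 0, -5) on g with direction v = (5, 2, 3): w = P − (-3, 0, -5) = (-3, -5, 4), and w × v = (-23, 29, 19).
Distance = |w × v| / |v| = √1731 / √38 ≈ 6.75.

6.75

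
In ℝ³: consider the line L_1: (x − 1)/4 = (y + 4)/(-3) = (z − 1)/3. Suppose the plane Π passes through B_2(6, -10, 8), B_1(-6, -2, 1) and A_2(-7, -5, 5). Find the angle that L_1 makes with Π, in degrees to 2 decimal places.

L_1 has direction (4, -3, 3) through (1, -4, 1).
B_2B_1 = (-12, 8, -7), B_2A_2 = (-13, 5, -3); a normal to Π is B_2B_1 × B_2A_2 = (11, 55, 44).
Using B_2: Π has equation 11x + 55y + 44z = -132.
sin θ = |n·v| / (|n||v|) = |11| / (√5082 · √34) = 0.02646.
θ ≈ 1.52°.

1.52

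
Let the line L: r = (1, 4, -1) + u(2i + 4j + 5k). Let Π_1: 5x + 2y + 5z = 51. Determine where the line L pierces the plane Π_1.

(3, 8, 4)

Substitute r = (1, 4, -1) + t(2, 4, 5) into the plane: 8 + 43t = 51, so t = 1.
Intersection: (1, 4, -1) + 1·(2, 4, 5) = (3, 8, 4).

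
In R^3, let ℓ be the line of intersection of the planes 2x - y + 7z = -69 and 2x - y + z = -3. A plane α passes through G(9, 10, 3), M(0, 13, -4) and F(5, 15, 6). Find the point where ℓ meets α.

(6, 4, -11)

Direction of ℓ: (2, -1, 7) × (2, -1, 1) = (6, 12, 0).
A point on ℓ: solving the two plane equations with x = 14 gives (14, 20, -11).
GM = (-9, 3, -7), GF = (-4, 5, 3); a normal to α is GM × GF = (44, 55, -33).
Using G: α has equation 44x + 55y - 33z = 847.
Substitute r = (14, 20, -11) + t(6, 12, 0) into the plane: 2079 + 924t = 847, so t = -4/3.
Intersection: (14, 20, -11) + (-4/3)·(6, 12, 0) = (6, 4, -11).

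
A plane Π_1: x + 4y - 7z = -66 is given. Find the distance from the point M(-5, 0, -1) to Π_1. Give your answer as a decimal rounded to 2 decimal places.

n·M − d = (1)·(-5) + (4)·(0) + (-7)·(-1) − (-66) = 68; |n| = √66.
Distance = |68| / √66 = 68/√66 ≈ 8.37.

8.37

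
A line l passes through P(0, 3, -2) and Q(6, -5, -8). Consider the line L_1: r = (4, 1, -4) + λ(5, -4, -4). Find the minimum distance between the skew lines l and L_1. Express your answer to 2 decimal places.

A direction vector for l is Q − P = (6, -8, -6).
Common perpendicular direction n = (6, -8, -6) × (5, -4, -4) = (8, -6, 16).
With w = (4, 1, -4) − (0, 3, -2) = (4, -2, -2), w · n = 12.
Distance = |w · n| / |n| = |12| / √356 ≈ 0.64.

0.64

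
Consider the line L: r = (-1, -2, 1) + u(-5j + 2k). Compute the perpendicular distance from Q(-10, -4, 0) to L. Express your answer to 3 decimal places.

9.154

Taking (-1, -2, 1) on L with direction v = (0, -5, 2): w = Q − (-1, -2, 1) = (-9, -2, -1), and w × v = (-9, 18, 45).
Distance = |w × v| / |v| = √2430 / √29 ≈ 9.154.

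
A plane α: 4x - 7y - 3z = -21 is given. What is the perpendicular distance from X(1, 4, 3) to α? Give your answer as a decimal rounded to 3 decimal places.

n·X − d = (4)·(1) + (-7)·(4) + (-3)·(3) − (-21) = -12; |n| = √74.
Distance = |-12| / √74 = 12/√74 ≈ 1.395.

1.395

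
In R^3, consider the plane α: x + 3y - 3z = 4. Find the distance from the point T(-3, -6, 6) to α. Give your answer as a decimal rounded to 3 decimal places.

9.865

n·T − d = (1)·(-3) + (3)·(-6) + (-3)·(6) − 4 = -43; |n| = √19.
Distance = |-43| / √19 = 43/√19 ≈ 9.865.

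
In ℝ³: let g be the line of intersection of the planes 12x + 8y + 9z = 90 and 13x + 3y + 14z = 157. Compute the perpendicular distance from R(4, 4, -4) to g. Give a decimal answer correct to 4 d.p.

Direction of g: (12, 8, 9) × (13, 3, 14) = (85, -51, -68).
A point on g: solving the two plane equations with x = 2 gives (2, -3, 10).
Taking (2, -3, 10) on g with direction v = (85, -51, -68): w = R − (2, -3, 10) = (2, 7, -14), and w × v = (-1190, -1054, -697).
Distance = |w × v| / |v| = √3012825 / √14450 ≈ 14.4395.

14.4395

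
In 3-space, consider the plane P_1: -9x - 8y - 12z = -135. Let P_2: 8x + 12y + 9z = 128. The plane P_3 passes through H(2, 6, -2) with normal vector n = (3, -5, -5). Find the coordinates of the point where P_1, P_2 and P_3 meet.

P_3: n·r = n·H gives 3x - 5y - 5z = -14.
Solving the 3×3 linear system -9x - 8y - 12z = -135, 8x + 12y + 9z = 128, 3x - 5y - 5z = -14 (e.g. by elimination or Cramer's rule, determinant = 511) gives (7, 3, 4).

(7, 3, 4)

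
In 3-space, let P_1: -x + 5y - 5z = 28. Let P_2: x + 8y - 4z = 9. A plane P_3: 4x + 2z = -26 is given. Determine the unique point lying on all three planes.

(-3, -2, -7)

Solving the 3×3 linear system -x + 5y - 5z = 28, x + 8y - 4z = 9, 4x + 2z = -26 (e.g. by elimination or Cramer's rule, determinant = 54) gives (-3, -2, -7).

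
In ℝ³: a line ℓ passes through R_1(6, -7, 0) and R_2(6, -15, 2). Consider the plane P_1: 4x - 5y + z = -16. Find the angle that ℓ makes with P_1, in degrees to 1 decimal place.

A direction vector for ℓ is R_2 − R_1 = (0, -8, 2).
sin θ = |n·v| / (|n||v|) = |42| / (√42 · √68) = 0.78591.
θ ≈ 51.8°.

51.8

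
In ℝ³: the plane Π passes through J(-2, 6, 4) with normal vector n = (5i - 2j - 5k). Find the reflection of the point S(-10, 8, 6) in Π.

(0, 4, -4)

Π: n·r = n·J gives 5x - 2y - 5z = -42.
λ = (n·S − d)/|n|² = (-96 − (-42))/54 = -1.
Reflection = S − 2λn = (-10, 8, 6) − (-2)·(5, -2, -5) = (0, 4, -4).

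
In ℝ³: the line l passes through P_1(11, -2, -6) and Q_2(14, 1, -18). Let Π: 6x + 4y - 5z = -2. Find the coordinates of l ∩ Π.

(8, -5, 6)

A direction vector for l is Q_2 − P_1 = (3, 3, -12).
Substitute r = (11, -2, -6) + t(3, 3, -12) into the plane: 88 + 90t = -2, so t = -1.
Intersection: (11, -2, -6) + (-1)·(3, 3, -12) = (8, -5, 6).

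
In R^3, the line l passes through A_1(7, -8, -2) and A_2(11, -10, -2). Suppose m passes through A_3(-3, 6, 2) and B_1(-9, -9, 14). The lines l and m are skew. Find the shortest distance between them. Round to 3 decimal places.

A direction vector for l is A_2 − A_1 = (4, -2, 0).
A direction vector for m is B_1 − A_3 = (-6, -15, 12).
Common perpendicular direction n = (4, -2, 0) × (-6, -15, 12) = (-24, -48, -72).
With w = (-3, 6, 2) − (7, -8, -2) = (-10, 14, 4), w · n = -720.
Distance = |w · n| / |n| = |-720| / √8064 ≈ 8.018.

8.018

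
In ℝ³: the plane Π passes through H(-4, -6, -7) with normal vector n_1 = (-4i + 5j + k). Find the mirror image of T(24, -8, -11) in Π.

Π: n_1·r = n_1·H gives -4x + 5y + z = -21.
λ = (n·T − d)/|n|² = (-147 − (-21))/42 = -3.
Reflection = T − 2λn = (24, -8, -11) − (-6)·(-4, 5, 1) = (0, 22, -5).

(0, 22, -5)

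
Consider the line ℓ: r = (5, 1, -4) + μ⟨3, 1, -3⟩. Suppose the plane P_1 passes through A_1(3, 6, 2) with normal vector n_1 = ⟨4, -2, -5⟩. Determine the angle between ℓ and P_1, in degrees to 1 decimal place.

P_1: n_1·r = n_1·A_1 gives 4x - 2y - 5z = -10.
sin θ = |n·v| / (|n||v|) = |25| / (√45 · √19) = 0.85498.
θ ≈ 58.8°.

58.8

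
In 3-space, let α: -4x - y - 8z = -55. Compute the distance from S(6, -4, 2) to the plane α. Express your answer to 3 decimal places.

2.111

n·S − d = (-4)·(6) + (-1)·(-4) + (-8)·(2) − (-55) = 19; |n| = √81.
Distance = |19| / √81 = 19/√81 ≈ 2.111.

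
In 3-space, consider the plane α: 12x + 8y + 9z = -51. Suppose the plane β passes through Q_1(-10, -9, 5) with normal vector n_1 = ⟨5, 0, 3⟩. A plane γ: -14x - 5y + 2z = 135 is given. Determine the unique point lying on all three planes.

β: n_1·r = n_1·Q_1 gives 5x + 3z = -35.
Solving the 3×3 linear system 12x + 8y + 9z = -51, 5x + 3z = -35, -14x - 5y + 2z = 135 (e.g. by elimination or Cramer's rule, determinant = -461) gives (-10, 3, 5).

(-10, 3, 5)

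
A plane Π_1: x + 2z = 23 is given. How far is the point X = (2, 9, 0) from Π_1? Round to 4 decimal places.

9.3915

n·X − d = (1)·(2) + (0)·(9) + (2)·(0) − 23 = -21; |n| = √5.
Distance = |-21| / √5 = 21/√5 ≈ 9.3915.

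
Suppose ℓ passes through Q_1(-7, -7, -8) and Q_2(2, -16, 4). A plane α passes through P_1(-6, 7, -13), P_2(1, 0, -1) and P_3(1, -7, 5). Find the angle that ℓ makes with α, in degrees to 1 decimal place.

A direction vector for ℓ is Q_2 − Q_1 = (9, -9, 12).
P_1P_2 = (7, -7, 12), P_1P_3 = (7, -14, 18); a normal to α is P_1P_2 × P_1P_3 = (42, -42, -49).
Using P_1: α has equation 42x - 42y - 49z = 91.
sin θ = |n·v| / (|n||v|) = |168| / (√5929 · √306) = 0.12473.
θ ≈ 7.2°.

7.2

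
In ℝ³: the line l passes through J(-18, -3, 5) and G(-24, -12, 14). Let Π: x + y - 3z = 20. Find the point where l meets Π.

A direction vector for l is G − J = (-6, -9, 9).
Substitute r = (-18, -3, 5) + t(-6, -9, 9) into the plane: -36 + (-42)t = 20, so t = -4/3.
Intersection: (-18, -3, 5) + (-4/3)·(-6, -9, 9) = (-10, 9, -7).

(-10, 9, -7)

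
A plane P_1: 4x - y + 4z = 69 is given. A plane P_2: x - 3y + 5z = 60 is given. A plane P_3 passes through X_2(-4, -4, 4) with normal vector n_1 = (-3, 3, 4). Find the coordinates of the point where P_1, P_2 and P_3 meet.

(7, -1, 10)

P_3: n_1·r = n_1·X_2 gives -3x + 3y + 4z = 16.
Solving the 3×3 linear system 4x - y + 4z = 69, x - 3y + 5z = 60, -3x + 3y + 4z = 16 (e.g. by elimination or Cramer's rule, determinant = -113) gives (7, -1, 10).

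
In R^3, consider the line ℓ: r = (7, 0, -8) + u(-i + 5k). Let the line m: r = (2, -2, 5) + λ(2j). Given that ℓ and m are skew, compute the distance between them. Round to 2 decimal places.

2.35

Common perpendicular direction n = (-1, 0, 5) × (0, 2, 0) = (-10, 0, -2).
With w = (2, -2, 5) − (7, 0, -8) = (-5, -2, 13), w · n = 24.
Distance = |w · n| / |n| = |24| / √104 ≈ 2.35.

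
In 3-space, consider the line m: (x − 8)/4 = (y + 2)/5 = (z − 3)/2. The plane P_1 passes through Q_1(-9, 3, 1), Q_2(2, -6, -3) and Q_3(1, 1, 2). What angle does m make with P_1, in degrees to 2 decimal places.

m has direction (4, 5, 2) through (8, -2, 3).
Q_1Q_2 = (11, -9, -4), Q_1Q_3 = (10, -2, 1); a normal to P_1 is Q_1Q_2 × Q_1Q_3 = (-17, -51, 68).
Using Q_1: P_1 has equation -17x - 51y + 68z = 68.
sin θ = |n·v| / (|n||v|) = |-187| / (√7514 · √45) = 0.32159.
θ ≈ 18.76°.

18.76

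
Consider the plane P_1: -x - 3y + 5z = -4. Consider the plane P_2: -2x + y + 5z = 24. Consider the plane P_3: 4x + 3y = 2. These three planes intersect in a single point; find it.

(-4, 6, 2)

Solving the 3×3 linear system -x - 3y + 5z = -4, -2x + y + 5z = 24, 4x + 3y = 2 (e.g. by elimination or Cramer's rule, determinant = -95) gives (-4, 6, 2).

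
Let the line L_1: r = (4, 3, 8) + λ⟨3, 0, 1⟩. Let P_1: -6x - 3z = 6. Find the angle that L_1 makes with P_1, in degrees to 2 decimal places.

81.87

sin θ = |n·v| / (|n||v|) = |-21| / (√45 · √10) = 0.98995.
θ ≈ 81.87°.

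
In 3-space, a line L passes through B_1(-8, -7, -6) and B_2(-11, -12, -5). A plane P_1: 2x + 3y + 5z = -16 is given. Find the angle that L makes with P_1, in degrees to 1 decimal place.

26.0

A direction vector for L is B_2 − B_1 = (-3, -5, 1).
sin θ = |n·v| / (|n||v|) = |-16| / (√38 · √35) = 0.43873.
θ ≈ 26.0°.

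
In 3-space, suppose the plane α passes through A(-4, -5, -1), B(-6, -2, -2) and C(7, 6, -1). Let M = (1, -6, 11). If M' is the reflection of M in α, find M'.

AB = (-2, 3, -1), AC = (11, 11, 0); a normal to α is AB × AC = (11, -11, -55).
Using A: α has equation 11x - 11y - 55z = 66.
λ = (n·M − d)/|n|² = (-528 − 66)/3267 = -2/11.
Reflection = M − 2λn = (1, -6, 11) − (-4/11)·(11, -11, -55) = (5, -10, -9).

(5, -10, -9)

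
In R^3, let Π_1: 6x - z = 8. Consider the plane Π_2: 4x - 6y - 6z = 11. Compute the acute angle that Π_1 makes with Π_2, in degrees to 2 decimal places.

cos θ = |n₁·n₂| / (|n₁||n₂|) = |30| / (√37 · √88).
θ = arccos(0.52575) ≈ 58.28°.

58.28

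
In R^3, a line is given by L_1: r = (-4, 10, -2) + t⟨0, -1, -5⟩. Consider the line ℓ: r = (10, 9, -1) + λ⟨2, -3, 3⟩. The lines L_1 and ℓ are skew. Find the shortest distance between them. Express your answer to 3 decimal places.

Common perpendicular direction n = (0, -1, -5) × (2, -3, 3) = (-18, -10, 2).
With w = (10, 9, -1) − (-4, 10, -2) = (14, -1, 1), w · n = -240.
Distance = |w · n| / |n| = |-240| / √428 ≈ 11.601.

11.601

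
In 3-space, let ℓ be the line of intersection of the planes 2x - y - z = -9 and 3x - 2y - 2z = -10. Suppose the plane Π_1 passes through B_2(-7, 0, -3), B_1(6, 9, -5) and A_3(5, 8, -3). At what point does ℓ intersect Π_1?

Direction of ℓ: (2, -1, -1) × (3, -2, -2) = (0, 1, -1).
A point on ℓ: solving the two plane equations with y = 5 gives (-8, 5, -12).
B_2B_1 = (13, 9, -2), B_2A_3 = (12, 8, 0); a normal to Π_1 is B_2B_1 × B_2A_3 = (16, -24, -4).
Using B_2: Π_1 has equation 16x - 24y - 4z = -100.
Substitute r = (-8, 5, -12) + t(0, 1, -1) into the plane: -200 + (-20)t = -100, so t = -5.
Intersection: (-8, 5, -12) + (-5)·(0, 1, -1) = (-8, 0, -7).

(-8, 0, -7)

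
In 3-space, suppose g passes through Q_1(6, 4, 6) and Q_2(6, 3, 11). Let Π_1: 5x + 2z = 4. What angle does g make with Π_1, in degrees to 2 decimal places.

A direction vector for g is Q_2 − Q_1 = (0, -1, 5).
sin θ = |n·v| / (|n||v|) = |10| / (√29 · √26) = 0.36418.
θ ≈ 21.36°.

21.36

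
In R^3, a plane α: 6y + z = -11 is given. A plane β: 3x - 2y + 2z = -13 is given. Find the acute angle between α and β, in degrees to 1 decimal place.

66.5

cos θ = |n₁·n₂| / (|n₁||n₂|) = |-10| / (√37 · √17).
θ = arccos(0.39873) ≈ 66.5°.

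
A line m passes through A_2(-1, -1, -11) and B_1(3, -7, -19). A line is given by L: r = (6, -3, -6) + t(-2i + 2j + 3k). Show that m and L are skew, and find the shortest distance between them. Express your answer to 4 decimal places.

A direction vector for m is B_1 − A_2 = (4, -6, -8).
Common perpendicular direction n = (4, -6, -8) × (-2, 2, 3) = (-2, 4, -4).
With w = (6, -3, -6) − (-1, -1, -11) = (7, -2, 5), w · n = -42.
Since n ≠ 0 the lines are not parallel, and w · n = -42 ≠ 0 so they do not intersect; hence they are skew.
Distance = |w · n| / |n| = |-42| / √36 ≈ 7.0000.

7.0000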